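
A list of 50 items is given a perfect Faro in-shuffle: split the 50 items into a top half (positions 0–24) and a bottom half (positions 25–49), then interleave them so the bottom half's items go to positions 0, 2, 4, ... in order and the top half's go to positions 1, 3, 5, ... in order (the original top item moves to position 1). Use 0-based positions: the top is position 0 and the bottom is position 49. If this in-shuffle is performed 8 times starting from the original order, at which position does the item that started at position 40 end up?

40

Track the item's position through each in-shuffle:
40 → 30 → 10 → 21 → 43 → 36 → 22 → 45 → 40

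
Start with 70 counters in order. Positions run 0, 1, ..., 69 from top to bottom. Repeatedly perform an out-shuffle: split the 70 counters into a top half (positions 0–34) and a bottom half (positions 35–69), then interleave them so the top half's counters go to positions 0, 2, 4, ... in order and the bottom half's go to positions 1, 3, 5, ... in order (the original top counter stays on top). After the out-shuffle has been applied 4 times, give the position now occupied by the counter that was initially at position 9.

Track the counter's position through each out-shuffle:
9 → 18 → 36 → 3 → 6

6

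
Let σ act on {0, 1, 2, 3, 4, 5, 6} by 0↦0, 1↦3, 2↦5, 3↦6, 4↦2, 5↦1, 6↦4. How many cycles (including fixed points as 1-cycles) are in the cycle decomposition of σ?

Cycle decomposition: (0) (1 3 6 4 2 5).
2 cycles.

2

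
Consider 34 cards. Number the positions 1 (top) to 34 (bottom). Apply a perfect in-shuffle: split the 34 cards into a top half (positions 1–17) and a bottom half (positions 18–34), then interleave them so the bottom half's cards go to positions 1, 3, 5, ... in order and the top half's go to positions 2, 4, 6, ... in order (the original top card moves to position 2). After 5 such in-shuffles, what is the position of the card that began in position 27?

Track the card's position through each in-shuffle:
27 → 19 → 3 → 6 → 12 → 24

24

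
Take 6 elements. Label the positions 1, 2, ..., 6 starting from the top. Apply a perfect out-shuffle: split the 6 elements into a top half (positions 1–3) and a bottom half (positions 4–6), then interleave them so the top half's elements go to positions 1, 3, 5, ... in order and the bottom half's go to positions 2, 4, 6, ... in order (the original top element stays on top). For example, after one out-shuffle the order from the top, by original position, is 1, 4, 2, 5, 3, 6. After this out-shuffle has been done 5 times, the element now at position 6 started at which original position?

6

Work backwards from position 6, undoing one out-shuffle at a time:
6 ← 6 ← 6 ← 6 ← 6 ← 6
So the element now at position 6 started at position 6.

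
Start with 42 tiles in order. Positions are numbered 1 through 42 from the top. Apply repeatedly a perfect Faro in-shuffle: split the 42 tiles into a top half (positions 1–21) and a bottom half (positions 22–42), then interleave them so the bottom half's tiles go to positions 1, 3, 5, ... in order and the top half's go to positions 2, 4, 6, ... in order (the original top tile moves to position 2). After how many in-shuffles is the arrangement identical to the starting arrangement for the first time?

The in-shuffle permutes the 42 positions with cycle lengths [14, 14, 14].
Every tile is home exactly when every cycle has completed a whole number of laps, i.e. after lcm(14) = 14 in-shuffles.

14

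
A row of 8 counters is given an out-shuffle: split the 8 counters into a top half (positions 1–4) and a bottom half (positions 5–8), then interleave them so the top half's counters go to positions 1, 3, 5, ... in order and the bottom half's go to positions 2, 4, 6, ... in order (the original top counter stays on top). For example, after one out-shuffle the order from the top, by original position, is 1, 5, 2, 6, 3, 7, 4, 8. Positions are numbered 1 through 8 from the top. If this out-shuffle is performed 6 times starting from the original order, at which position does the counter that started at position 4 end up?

4

Track the counter's position through each out-shuffle:
4 → 7 → 6 → 4 → 7 → 6 → 4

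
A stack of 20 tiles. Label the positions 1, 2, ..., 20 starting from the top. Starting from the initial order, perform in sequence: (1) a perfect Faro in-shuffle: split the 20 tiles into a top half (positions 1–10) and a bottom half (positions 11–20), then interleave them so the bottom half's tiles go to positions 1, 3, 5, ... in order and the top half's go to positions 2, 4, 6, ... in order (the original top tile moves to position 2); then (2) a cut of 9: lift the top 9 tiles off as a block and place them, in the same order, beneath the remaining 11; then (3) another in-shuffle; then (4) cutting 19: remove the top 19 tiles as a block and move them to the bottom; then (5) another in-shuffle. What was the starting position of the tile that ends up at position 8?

Undo the operations in reverse order, starting from position 8:
  undo op 5 (in-shuffle, from top half): 8 ← 4
  undo op 4 (cut 19): 4 ← 3
  undo op 3 (in-shuffle, from bottom half): 3 ← 12
  undo op 2 (cut 9): 12 ← 1
  undo op 1 (in-shuffle, from bottom half): 1 ← 11
So the tile at position 8 came from original position 11.

11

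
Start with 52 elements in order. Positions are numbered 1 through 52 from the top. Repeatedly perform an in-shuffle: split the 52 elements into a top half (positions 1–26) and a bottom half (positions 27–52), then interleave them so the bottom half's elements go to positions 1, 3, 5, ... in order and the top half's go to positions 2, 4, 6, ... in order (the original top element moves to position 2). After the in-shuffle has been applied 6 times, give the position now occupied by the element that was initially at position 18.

Track the element's position through each in-shuffle:
18 → 36 → 19 → 38 → 23 → 46 → 39

39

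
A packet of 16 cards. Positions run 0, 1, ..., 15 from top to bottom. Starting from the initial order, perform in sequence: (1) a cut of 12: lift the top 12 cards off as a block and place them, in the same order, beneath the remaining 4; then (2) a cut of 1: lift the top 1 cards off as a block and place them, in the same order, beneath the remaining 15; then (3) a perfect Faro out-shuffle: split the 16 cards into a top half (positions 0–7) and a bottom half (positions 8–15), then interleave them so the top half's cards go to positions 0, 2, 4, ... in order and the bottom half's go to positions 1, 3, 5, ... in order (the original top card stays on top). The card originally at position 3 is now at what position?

12

Track the card from position 3 forward through each operation:
  after op 1 (cut 12): 3 → 7
  after op 2 (cut 1): 7 → 6
  after op 3 (out-shuffle): 6 → 12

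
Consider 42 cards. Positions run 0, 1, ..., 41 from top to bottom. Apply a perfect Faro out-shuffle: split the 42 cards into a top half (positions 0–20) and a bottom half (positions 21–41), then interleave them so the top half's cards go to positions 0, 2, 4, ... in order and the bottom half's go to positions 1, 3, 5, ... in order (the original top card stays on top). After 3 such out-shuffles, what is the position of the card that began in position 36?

1

Track the card's position through each out-shuffle:
36 → 31 → 21 → 1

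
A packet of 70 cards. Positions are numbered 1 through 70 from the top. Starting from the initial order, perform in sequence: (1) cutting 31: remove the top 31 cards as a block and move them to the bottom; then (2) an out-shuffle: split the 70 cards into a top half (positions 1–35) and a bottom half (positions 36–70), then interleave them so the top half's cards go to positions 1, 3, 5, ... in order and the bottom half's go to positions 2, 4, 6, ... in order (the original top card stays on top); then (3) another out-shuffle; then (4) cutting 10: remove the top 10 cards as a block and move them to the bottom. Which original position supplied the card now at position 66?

Undo the operations in reverse order, starting from position 66:
  undo op 4 (cut 10): 66 ← 6
  undo op 3 (out-shuffle, from bottom half): 6 ← 38
  undo op 2 (out-shuffle, from bottom half): 38 ← 54
  undo op 1 (cut 31): 54 ← 15
So the card at position 66 came from original position 15.

15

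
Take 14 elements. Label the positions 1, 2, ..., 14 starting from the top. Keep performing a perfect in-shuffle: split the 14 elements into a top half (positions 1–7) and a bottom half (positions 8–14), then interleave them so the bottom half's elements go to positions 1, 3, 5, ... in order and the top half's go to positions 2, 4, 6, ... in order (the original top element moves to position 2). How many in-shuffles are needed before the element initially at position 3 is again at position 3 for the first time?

Follow position 3 under repeated in-shuffles:
3 → 6 → 12 → 9 → 3
It first returns after 4 in-shuffles.

4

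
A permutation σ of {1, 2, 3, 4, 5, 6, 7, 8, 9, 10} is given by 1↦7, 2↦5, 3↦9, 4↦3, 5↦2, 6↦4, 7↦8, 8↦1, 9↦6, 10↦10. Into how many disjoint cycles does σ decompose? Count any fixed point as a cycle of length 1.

4

Cycle decomposition: (1 7 8) (2 5) (3 9 6 4) (10).
4 cycles.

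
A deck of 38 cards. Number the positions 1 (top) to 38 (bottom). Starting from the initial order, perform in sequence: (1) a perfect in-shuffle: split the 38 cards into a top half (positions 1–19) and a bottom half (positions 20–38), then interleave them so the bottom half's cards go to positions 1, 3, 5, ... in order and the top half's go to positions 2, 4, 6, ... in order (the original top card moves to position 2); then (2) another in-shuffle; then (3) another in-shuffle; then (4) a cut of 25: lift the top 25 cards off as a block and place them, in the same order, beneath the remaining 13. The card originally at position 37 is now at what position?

Track the card from position 37 forward through each operation:
  after op 1 (in-shuffle): 37 → 35
  after op 2 (in-shuffle): 35 → 31
  after op 3 (in-shuffle): 31 → 23
  after op 4 (cut 25): 23 → 36

36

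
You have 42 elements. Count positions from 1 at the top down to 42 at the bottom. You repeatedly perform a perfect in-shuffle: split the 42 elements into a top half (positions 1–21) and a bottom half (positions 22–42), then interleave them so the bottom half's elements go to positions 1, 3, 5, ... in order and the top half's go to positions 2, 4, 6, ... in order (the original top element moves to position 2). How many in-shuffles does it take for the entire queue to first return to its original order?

14

The in-shuffle permutes the 42 positions with cycle lengths [14, 14, 14].
Every element is home exactly when every cycle has completed a whole number of laps, i.e. after lcm(14) = 14 in-shuffles.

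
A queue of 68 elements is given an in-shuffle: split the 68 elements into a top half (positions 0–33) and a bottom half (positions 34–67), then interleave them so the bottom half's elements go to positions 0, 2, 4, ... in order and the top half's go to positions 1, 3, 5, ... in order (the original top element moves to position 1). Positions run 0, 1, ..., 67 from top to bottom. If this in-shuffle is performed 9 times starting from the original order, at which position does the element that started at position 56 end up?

Track the element's position through each in-shuffle:
56 → 44 → 20 → 41 → 14 → 29 → 59 → 50 → 32 → 65

65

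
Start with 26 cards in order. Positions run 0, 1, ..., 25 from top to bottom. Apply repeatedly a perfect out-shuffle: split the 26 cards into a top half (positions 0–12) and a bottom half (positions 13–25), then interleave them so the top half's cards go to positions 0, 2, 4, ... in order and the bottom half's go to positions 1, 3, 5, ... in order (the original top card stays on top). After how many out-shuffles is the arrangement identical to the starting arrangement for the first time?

20

The out-shuffle permutes the 26 positions with cycle lengths [1, 1, 4, 20].
Every card is home exactly when every cycle has completed a whole number of laps, i.e. after lcm(1, 4, 20) = 20 out-shuffles.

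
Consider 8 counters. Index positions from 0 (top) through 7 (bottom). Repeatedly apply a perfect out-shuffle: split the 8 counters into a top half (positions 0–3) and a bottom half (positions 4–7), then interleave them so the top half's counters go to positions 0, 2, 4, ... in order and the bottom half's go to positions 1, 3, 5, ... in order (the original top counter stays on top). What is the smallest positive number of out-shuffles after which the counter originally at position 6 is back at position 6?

3

Follow position 6 under repeated out-shuffles:
6 → 5 → 3 → 6
It first returns after 3 out-shuffles.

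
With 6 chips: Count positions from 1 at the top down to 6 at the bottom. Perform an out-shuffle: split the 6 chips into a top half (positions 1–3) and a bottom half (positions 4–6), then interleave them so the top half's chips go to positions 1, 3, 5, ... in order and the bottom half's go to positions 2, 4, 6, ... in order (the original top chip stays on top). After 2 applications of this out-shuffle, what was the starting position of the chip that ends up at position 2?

5

Work backwards from position 2, undoing one out-shuffle at a time:
2 ← 4 ← 5
So the chip now at position 2 started at position 5.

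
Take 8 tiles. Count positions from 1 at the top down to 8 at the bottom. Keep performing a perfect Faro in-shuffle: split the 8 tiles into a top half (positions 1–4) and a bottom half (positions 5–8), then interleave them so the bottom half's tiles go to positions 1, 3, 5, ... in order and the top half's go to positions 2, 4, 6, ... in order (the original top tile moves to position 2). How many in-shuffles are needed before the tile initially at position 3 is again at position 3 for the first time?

Follow position 3 under repeated in-shuffles:
3 → 6 → 3
It first returns after 2 in-shuffles.

2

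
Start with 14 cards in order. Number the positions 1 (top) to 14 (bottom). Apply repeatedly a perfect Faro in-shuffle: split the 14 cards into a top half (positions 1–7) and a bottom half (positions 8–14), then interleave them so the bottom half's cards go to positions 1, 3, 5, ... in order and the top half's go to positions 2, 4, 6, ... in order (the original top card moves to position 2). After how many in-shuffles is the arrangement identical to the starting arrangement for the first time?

The in-shuffle permutes the 14 positions with cycle lengths [2, 4, 4, 4].
Every card is home exactly when every cycle has completed a whole number of laps, i.e. after lcm(2, 4) = 4 in-shuffles.

4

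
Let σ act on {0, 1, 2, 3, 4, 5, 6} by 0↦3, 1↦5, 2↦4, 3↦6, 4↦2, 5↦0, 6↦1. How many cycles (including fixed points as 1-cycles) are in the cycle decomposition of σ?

2

Cycle decomposition: (0 3 6 1 5) (2 4).
2 cycles.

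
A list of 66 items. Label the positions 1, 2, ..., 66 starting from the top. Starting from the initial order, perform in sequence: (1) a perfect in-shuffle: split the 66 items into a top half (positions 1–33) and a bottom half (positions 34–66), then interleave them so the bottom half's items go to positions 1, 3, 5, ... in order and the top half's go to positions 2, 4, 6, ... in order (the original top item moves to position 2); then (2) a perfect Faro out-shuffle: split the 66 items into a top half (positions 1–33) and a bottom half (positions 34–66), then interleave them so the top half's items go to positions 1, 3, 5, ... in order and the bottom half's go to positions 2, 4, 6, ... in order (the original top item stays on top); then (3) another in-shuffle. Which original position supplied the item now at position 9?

Undo the operations in reverse order, starting from position 9:
  undo op 3 (in-shuffle, from bottom half): 9 ← 38
  undo op 2 (out-shuffle, from bottom half): 38 ← 52
  undo op 1 (in-shuffle, from top half): 52 ← 26
So the item at position 9 came from original position 26.

26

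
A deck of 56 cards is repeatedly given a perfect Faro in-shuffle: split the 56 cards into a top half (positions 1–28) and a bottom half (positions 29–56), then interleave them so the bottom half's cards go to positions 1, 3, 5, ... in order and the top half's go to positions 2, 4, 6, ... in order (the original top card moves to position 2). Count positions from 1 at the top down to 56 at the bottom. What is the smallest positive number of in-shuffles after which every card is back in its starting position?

The in-shuffle permutes the 56 positions with cycle lengths [2, 18, 18, 18].
Every card is home exactly when every cycle has completed a whole number of laps, i.e. after lcm(2, 18) = 18 in-shuffles.

18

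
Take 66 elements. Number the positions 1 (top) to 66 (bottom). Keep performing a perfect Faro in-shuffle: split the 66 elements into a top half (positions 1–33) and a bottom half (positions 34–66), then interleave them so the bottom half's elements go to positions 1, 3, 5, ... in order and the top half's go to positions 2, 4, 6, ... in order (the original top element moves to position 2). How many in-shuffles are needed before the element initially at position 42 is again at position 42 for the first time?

66

Follow position 42 under repeated in-shuffles:
42 → 17 → 34 → 1 → 2 → 4 → 8 → 16 → ... → 42 (length 66)
It first returns after 66 in-shuffles.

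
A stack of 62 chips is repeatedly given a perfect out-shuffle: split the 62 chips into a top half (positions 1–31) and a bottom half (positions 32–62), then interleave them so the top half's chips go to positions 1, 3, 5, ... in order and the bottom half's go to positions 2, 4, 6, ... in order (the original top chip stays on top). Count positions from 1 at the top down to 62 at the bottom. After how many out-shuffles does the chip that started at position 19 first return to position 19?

Follow position 19 under repeated out-shuffles:
19 → 37 → 12 → 23 → 45 → 28 → 55 → 48 → ... → 19 (length 60)
It first returns after 60 out-shuffles.

60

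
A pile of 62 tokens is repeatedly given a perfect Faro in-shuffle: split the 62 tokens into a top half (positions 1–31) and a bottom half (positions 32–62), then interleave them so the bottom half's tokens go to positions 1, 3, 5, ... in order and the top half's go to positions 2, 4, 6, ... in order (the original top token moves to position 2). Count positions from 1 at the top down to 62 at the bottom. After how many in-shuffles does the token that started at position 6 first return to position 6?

Follow position 6 under repeated in-shuffles:
6 → 12 → 24 → 48 → 33 → 3 → 6
It first returns after 6 in-shuffles.

6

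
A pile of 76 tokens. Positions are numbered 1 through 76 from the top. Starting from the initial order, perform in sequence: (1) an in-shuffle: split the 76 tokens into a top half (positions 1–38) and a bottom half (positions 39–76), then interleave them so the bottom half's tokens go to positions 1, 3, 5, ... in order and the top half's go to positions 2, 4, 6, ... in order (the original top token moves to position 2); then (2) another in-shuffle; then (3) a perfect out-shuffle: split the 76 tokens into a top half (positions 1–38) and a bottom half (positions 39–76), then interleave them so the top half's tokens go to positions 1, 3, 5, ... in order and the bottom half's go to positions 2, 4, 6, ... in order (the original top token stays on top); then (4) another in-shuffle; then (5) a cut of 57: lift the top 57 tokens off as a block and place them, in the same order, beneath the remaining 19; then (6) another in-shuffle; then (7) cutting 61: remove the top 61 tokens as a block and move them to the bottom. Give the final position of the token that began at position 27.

Track the token from position 27 forward through each operation:
  after op 1 (in-shuffle): 27 → 54
  after op 2 (in-shuffle): 54 → 31
  after op 3 (out-shuffle): 31 → 61
  after op 4 (in-shuffle): 61 → 45
  after op 5 (cut 57): 45 → 64
  after op 6 (in-shuffle): 64 → 51
  after op 7 (cut 61): 51 → 66

66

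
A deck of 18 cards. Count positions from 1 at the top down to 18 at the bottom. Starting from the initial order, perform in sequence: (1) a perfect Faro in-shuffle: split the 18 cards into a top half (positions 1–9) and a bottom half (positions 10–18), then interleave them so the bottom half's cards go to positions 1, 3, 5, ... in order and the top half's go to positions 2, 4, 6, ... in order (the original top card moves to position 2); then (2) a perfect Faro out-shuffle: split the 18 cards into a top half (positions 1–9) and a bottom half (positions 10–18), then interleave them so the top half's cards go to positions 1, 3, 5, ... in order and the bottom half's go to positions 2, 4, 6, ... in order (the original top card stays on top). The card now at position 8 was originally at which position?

Undo the operations in reverse order, starting from position 8:
  undo op 2 (out-shuffle, from bottom half): 8 ← 13
  undo op 1 (in-shuffle, from bottom half): 13 ← 16
So the card at position 8 came from original position 16.

16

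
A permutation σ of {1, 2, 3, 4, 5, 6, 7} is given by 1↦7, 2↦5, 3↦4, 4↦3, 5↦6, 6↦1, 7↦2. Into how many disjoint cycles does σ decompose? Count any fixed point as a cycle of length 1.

2

Cycle decomposition: (1 7 2 5 6) (3 4).
2 cycles.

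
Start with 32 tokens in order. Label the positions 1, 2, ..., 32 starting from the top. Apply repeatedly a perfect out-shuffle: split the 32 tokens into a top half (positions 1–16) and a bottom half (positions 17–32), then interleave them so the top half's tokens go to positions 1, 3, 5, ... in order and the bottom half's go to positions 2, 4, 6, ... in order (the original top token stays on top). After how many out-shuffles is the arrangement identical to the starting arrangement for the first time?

5

The out-shuffle permutes the 32 positions with cycle lengths [1, 1, 5, 5, 5, 5, 5, 5].
Every token is home exactly when every cycle has completed a whole number of laps, i.e. after lcm(1, 5) = 5 out-shuffles.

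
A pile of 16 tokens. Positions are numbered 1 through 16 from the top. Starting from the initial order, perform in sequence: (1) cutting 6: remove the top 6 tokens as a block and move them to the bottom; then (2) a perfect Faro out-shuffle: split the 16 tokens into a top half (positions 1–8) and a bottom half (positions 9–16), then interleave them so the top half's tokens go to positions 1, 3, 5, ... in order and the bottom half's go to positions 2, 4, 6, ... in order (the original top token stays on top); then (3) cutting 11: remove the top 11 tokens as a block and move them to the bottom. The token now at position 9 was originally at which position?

16

Undo the operations in reverse order, starting from position 9:
  undo op 3 (cut 11): 9 ← 4
  undo op 2 (out-shuffle, from bottom half): 4 ← 10
  undo op 1 (cut 6): 10 ← 16
So the token at position 9 came from original position 16.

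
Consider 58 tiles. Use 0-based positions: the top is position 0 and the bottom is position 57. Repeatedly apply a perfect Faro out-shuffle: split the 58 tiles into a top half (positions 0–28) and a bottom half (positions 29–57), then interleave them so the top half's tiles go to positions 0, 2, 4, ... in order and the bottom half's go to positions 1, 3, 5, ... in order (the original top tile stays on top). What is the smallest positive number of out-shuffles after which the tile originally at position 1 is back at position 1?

18

Follow position 1 under repeated out-shuffles:
1 → 2 → 4 → 8 → 16 → 32 → 7 → 14 → 28 → 56 → 55 → 53 → 49 → 41 → 25 → 50 → 43 → 29 → 1
It first returns after 18 out-shuffles.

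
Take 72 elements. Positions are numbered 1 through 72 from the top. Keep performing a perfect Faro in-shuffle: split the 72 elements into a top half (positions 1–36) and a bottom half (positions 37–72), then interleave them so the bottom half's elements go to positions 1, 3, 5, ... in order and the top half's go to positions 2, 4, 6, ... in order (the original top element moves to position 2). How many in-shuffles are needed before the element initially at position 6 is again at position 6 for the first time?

Follow position 6 under repeated in-shuffles:
6 → 12 → 24 → 48 → 23 → 46 → 19 → 38 → 3 → 6
It first returns after 9 in-shuffles.

9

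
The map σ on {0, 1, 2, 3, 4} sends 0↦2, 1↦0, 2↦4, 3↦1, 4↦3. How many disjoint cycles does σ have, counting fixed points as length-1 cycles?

Cycle decomposition: (0 2 4 3 1).
1 cycle.

1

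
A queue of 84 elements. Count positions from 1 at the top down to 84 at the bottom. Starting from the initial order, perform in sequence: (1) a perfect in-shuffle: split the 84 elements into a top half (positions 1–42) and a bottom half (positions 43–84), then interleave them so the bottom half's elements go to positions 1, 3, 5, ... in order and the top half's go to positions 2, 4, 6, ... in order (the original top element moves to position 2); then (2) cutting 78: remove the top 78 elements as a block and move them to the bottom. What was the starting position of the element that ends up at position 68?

Undo the operations in reverse order, starting from position 68:
  undo op 2 (cut 78): 68 ← 62
  undo op 1 (in-shuffle, from top half): 62 ← 31
So the element at position 68 came from original position 31.

31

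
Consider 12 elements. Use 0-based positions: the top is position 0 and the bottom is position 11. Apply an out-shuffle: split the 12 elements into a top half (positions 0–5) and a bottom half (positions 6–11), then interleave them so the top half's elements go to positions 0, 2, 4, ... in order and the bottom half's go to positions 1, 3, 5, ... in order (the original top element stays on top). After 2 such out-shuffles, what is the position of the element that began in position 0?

0

Position 0 is a fixed point of every out-shuffle, so the element never moves.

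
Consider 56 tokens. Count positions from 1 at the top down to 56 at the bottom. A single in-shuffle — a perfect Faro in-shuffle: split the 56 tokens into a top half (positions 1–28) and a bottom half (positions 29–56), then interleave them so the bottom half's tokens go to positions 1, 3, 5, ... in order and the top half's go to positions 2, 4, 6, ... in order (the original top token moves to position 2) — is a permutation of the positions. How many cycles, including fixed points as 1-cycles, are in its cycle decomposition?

4

Trace each unvisited position around until it returns:
(1 2 4 8 16 32 ... len 18) (3 6 12 24 48 39 ... len 18) (5 10 20 40 23 46 ... len 18) (19 38)
4 cycles in total.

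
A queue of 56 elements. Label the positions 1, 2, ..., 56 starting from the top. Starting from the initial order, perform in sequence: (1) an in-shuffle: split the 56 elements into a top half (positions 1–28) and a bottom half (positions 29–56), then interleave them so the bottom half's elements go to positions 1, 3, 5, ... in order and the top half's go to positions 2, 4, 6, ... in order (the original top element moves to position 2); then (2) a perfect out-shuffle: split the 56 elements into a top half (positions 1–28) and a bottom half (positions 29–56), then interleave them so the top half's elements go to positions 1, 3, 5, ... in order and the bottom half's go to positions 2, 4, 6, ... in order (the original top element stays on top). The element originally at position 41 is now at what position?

49

Track the element from position 41 forward through each operation:
  after op 1 (in-shuffle): 41 → 25
  after op 2 (out-shuffle): 25 → 49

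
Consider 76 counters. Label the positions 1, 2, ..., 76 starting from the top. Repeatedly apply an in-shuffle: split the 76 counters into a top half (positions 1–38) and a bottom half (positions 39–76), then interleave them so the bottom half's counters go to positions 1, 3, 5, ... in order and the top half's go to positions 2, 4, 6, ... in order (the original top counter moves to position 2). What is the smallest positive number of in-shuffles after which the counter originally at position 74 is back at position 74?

30

Follow position 74 under repeated in-shuffles:
74 → 71 → 65 → 53 → 29 → 58 → 39 → 1 → ... → 74 (length 30)
It first returns after 30 in-shuffles.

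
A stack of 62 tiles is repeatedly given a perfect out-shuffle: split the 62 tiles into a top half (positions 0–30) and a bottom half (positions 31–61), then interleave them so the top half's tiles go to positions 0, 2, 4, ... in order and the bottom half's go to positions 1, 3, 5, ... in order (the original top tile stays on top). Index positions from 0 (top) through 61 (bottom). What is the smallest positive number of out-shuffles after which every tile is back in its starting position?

The out-shuffle permutes the 62 positions with cycle lengths [1, 1, 60].
Every tile is home exactly when every cycle has completed a whole number of laps, i.e. after lcm(1, 60) = 60 out-shuffles.

60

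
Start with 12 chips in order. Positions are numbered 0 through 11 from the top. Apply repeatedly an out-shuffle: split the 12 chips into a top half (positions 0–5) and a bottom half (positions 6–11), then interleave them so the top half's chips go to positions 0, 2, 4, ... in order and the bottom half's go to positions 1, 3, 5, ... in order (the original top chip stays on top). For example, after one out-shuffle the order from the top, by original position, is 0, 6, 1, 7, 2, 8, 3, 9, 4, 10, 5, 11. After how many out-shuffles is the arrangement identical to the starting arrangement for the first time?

The out-shuffle permutes the 12 positions with cycle lengths [1, 1, 10].
Every chip is home exactly when every cycle has completed a whole number of laps, i.e. after lcm(1, 10) = 10 out-shuffles.

10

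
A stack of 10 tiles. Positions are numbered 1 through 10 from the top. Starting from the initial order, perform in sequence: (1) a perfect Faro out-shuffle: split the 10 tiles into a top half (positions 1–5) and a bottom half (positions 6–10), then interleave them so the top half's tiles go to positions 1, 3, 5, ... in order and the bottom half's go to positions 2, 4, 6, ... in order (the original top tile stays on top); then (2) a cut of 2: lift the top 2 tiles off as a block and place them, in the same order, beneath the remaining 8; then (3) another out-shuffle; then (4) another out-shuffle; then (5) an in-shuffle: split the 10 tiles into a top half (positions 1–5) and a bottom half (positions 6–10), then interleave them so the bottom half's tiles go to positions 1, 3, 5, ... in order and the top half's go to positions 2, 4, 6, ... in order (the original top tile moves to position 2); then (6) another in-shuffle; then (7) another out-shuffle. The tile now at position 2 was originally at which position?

Undo the operations in reverse order, starting from position 2:
  undo op 7 (out-shuffle, from bottom half): 2 ← 6
  undo op 6 (in-shuffle, from top half): 6 ← 3
  undo op 5 (in-shuffle, from bottom half): 3 ← 7
  undo op 4 (out-shuffle, from top half): 7 ← 4
  undo op 3 (out-shuffle, from bottom half): 4 ← 7
  undo op 2 (cut 2): 7 ← 9
  undo op 1 (out-shuffle, from top half): 9 ← 5
So the tile at position 2 came from original position 5.

5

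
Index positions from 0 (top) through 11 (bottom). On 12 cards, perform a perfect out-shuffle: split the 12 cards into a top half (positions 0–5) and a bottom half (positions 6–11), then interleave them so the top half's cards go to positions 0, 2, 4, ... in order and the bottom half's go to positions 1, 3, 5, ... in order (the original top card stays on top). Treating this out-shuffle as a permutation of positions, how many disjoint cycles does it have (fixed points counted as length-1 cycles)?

3

Trace each unvisited position around until it returns:
(0) (1 2 4 8 5 10 9 7 3 6) (11)
3 cycles in total.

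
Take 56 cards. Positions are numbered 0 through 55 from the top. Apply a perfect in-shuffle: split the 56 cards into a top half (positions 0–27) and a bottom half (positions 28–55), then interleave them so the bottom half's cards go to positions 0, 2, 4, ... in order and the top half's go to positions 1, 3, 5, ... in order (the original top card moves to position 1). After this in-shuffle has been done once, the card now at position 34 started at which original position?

Work backwards from position 34, undoing one in-shuffle at a time:
34 ← 45
So the card now at position 34 started at position 45.

45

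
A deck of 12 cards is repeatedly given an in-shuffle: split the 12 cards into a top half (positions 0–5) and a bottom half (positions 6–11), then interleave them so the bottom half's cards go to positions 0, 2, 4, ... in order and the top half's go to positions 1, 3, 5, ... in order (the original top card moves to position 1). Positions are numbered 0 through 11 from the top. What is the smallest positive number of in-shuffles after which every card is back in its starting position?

The in-shuffle permutes the 12 positions with cycle lengths [12].
Every card is home exactly when every cycle has completed a whole number of laps, i.e. after lcm(12) = 12 in-shuffles.

12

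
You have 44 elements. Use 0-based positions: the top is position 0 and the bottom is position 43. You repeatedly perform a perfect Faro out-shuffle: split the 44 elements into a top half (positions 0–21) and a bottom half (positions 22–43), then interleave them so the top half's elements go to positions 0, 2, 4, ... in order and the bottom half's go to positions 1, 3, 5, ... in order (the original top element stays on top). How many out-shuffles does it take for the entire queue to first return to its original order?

The out-shuffle permutes the 44 positions with cycle lengths [1, 1, 14, 14, 14].
Every element is home exactly when every cycle has completed a whole number of laps, i.e. after lcm(1, 14) = 14 out-shuffles.

14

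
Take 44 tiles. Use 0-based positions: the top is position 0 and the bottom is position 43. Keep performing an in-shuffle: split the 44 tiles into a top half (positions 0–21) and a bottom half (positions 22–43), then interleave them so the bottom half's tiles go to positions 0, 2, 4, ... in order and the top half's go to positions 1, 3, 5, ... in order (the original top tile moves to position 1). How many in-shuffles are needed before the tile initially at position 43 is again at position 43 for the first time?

Follow position 43 under repeated in-shuffles:
43 → 42 → 40 → 36 → 28 → 12 → 25 → 6 → 13 → 27 → 10 → 21 → 43
It first returns after 12 in-shuffles.

12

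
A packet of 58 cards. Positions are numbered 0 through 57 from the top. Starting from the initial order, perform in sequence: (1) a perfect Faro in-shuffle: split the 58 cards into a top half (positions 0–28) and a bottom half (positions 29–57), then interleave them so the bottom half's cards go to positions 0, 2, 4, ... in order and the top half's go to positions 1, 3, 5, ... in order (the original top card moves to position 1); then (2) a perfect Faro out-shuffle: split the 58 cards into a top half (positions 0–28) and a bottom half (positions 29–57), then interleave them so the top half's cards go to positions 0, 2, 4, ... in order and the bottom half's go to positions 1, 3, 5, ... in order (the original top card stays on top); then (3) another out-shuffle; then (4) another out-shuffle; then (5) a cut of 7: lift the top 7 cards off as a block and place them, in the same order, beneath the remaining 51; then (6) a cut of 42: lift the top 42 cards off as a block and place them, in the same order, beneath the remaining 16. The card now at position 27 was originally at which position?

22

Undo the operations in reverse order, starting from position 27:
  undo op 6 (cut 42): 27 ← 11
  undo op 5 (cut 7): 11 ← 18
  undo op 4 (out-shuffle, from top half): 18 ← 9
  undo op 3 (out-shuffle, from bottom half): 9 ← 33
  undo op 2 (out-shuffle, from bottom half): 33 ← 45
  undo op 1 (in-shuffle, from top half): 45 ← 22
So the card at position 27 came from original position 22.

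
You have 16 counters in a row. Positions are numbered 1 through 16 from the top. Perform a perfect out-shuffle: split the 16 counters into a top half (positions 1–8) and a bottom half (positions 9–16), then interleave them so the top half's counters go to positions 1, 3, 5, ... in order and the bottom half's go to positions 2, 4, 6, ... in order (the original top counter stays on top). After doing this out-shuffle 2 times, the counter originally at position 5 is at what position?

2

Track the counter's position through each out-shuffle:
5 → 9 → 2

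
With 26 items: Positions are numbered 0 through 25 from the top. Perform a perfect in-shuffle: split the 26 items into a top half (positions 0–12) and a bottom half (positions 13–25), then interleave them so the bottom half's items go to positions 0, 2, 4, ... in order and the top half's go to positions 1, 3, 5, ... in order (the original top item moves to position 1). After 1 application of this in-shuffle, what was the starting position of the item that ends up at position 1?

0

Work backwards from position 1, undoing one in-shuffle at a time:
1 ← 0
So the item now at position 1 started at position 0.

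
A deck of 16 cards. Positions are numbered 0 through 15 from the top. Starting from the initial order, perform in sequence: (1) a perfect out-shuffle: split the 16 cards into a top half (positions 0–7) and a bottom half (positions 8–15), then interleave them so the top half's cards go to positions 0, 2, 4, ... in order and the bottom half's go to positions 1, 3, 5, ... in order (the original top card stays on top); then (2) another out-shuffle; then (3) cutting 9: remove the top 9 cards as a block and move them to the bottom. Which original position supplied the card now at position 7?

Undo the operations in reverse order, starting from position 7:
  undo op 3 (cut 9): 7 ← 0
  undo op 2 (out-shuffle, from top half): 0 ← 0
  undo op 1 (out-shuffle, from top half): 0 ← 0
So the card at position 7 came from original position 0.

0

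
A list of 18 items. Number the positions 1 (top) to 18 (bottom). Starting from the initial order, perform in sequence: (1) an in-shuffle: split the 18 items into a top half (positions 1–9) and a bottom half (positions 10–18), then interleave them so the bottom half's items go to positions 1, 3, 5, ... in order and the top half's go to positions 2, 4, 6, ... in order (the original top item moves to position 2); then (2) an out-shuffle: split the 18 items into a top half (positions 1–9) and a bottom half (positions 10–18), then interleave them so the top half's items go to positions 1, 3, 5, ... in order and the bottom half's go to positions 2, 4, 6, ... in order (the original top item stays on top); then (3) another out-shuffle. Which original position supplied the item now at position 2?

7

Undo the operations in reverse order, starting from position 2:
  undo op 3 (out-shuffle, from bottom half): 2 ← 10
  undo op 2 (out-shuffle, from bottom half): 10 ← 14
  undo op 1 (in-shuffle, from top half): 14 ← 7
So the item at position 2 came from original position 7.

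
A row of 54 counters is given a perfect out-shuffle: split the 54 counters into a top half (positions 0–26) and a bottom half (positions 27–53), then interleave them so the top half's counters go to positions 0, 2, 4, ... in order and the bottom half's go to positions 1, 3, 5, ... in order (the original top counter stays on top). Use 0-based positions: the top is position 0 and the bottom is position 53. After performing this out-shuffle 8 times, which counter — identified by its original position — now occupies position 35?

2

Work backwards from position 35, undoing one out-shuffle at a time:
35 ← 44 ← 22 ← 11 ← 32 ← 16 ← 8 ← 4 ← 2
So the counter now at position 35 started at position 2.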